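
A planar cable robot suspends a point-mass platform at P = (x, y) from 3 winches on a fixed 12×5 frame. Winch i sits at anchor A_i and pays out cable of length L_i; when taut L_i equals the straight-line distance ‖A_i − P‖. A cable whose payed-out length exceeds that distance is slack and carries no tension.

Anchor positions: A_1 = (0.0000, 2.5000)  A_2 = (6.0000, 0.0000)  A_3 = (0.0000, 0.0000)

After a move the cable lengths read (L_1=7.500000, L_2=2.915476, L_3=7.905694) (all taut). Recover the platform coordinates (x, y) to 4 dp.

(7.5000, 2.5000)

each cable: (A_i−P)·(A_i−P) = L_i²; let k_i = ‖A_i‖²−L_i²
k_1 = 0.0000+6.2500−56.2500 = -50.0000
row 1: -12.0000x + 5.0000y = -77.5000  (k_2=27.5000)
row 2: 0.0000x + 5.0000y = 12.5000  (k_3=-62.5000)
Cramer on rows 1–2 → x = 7.5000, y = 2.5000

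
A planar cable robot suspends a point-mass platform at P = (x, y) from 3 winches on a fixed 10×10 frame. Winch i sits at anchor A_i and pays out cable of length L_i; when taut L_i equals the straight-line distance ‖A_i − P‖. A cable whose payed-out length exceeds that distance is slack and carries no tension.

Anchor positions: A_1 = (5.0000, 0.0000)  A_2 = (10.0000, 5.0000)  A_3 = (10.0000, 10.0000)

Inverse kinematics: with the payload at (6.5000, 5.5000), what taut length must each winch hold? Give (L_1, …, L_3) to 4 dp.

cable 1: Δx=-1.5000, Δy=-5.5000; L_1 = √(Δx²+Δy²) = 5.7009
cable 2: Δx=3.5000, Δy=-0.5000; L_2 = √(Δx²+Δy²) = 3.5355
cable 3: Δx=3.5000, Δy=4.5000; L_3 = √(Δx²+Δy²) = 5.7009

(5.7009, 3.5355, 5.7009)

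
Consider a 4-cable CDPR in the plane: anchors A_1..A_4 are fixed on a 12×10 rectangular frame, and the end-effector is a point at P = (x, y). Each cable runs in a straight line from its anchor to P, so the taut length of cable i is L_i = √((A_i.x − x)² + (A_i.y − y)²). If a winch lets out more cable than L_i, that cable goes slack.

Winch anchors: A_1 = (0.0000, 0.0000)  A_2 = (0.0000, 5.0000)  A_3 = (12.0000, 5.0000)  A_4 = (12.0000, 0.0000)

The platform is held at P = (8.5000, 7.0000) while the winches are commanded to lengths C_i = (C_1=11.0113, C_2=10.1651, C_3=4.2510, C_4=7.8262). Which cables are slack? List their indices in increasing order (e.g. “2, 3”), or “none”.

2, 3

i=1: geometric 11.0114 vs commanded 11.0113 ⇒ taut
i=2: geometric 8.7321 vs commanded 10.1651 ⇒ slack
i=3: geometric 4.0311 vs commanded 4.2510 ⇒ slack
i=4: geometric 7.8262 vs commanded 7.8262 ⇒ taut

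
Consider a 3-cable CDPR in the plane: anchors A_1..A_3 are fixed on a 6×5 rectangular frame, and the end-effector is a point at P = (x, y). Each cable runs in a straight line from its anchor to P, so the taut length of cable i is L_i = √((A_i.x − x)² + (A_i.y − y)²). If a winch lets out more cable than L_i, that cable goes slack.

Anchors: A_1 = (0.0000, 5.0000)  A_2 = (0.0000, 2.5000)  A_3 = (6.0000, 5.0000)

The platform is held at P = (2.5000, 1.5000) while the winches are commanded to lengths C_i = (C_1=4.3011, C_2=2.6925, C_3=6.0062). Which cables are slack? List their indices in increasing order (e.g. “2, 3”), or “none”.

3

i=1: geometric 4.3012 vs commanded 4.3011 ⇒ taut
i=2: geometric 2.6926 vs commanded 2.6925 ⇒ taut
i=3: geometric 4.9497 vs commanded 6.0062 ⇒ slack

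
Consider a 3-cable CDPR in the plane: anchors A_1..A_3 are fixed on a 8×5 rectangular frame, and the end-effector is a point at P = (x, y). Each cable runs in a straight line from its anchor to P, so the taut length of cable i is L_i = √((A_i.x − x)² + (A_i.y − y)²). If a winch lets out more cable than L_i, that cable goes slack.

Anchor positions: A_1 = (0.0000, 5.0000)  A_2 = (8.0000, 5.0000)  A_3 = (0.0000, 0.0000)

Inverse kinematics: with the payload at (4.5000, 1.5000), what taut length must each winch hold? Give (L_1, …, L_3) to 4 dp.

(5.7009, 4.9497, 4.7434)

L_1: Δ = A_1−P = (-4.5000, 3.5000) → ‖Δ‖ = √32.5000 = 5.7009
L_2: Δ = A_2−P = (3.5000, 3.5000) → ‖Δ‖ = √24.5000 = 4.9497
L_3: Δ = A_3−P = (-4.5000, -1.5000) → ‖Δ‖ = √22.5000 = 4.7434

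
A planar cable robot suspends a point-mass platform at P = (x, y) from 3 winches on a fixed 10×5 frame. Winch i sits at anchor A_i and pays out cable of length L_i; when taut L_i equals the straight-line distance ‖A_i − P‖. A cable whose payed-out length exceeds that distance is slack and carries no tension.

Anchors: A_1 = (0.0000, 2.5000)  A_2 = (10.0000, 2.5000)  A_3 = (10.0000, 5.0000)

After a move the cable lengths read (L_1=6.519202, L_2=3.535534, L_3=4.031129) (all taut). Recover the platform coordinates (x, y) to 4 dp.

circle eqns → linear via eq_j − eq_1; set c_j = A_j·A_j − L_j²
c_1 = 0.0000+6.2500−42.5000 = -36.2500
-20.0000·x + 0.0000·y = c_1−c_2 = -130.0000
-20.0000·x − 5.0000·y = c_1−c_3 = -145.0000
solve first two rows → x=6.5000, y=3.0000

(6.5000, 3.0000)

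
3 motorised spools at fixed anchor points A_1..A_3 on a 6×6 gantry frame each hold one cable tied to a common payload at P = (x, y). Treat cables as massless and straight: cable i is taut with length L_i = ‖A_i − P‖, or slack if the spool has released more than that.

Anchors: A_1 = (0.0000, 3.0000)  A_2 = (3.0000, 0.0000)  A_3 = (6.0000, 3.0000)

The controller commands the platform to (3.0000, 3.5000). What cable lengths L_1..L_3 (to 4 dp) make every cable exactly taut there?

L_1 = √((0.0000−3.0000)² + (3.0000−3.5000)²) = 3.0414
L_2 = √((3.0000−3.0000)² + (0.0000−3.5000)²) = 3.5000
L_3 = √((6.0000−3.0000)² + (3.0000−3.5000)²) = 3.0414

(3.0414, 3.5000, 3.0414)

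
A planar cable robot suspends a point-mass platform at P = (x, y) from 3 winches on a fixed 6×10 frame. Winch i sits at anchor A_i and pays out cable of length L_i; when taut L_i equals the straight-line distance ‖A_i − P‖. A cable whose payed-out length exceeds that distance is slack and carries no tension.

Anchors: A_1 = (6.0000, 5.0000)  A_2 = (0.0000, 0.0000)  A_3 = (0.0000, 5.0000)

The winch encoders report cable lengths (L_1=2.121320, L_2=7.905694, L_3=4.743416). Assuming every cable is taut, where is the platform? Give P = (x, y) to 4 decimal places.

each cable: (A_i−P)·(A_i−P) = L_i²; let k_i = ‖A_i‖²−L_i²
k_1 = 36.0000+25.0000−4.5000 = 56.5000
row 1: 12.0000x + 10.0000y = 119.0000  (k_2=-62.5000)
row 2: 12.0000x + 0.0000y = 54.0000  (k_3=2.5000)
Cramer on rows 1–2 → x = 4.5000, y = 6.5000

(4.5000, 6.5000)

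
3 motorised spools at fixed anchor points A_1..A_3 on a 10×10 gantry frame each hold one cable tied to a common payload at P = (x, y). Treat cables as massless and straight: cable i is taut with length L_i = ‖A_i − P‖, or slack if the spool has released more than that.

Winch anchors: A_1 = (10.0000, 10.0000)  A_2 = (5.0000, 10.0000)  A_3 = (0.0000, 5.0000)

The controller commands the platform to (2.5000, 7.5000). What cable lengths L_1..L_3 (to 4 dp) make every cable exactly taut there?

cable 1: Δx=7.5000, Δy=2.5000; L_1 = √(Δx²+Δy²) = 7.9057
cable 2: Δx=2.5000, Δy=2.5000; L_2 = √(Δx²+Δy²) = 3.5355
cable 3: Δx=-2.5000, Δy=-2.5000; L_3 = √(Δx²+Δy²) = 3.5355

(7.9057, 3.5355, 3.5355)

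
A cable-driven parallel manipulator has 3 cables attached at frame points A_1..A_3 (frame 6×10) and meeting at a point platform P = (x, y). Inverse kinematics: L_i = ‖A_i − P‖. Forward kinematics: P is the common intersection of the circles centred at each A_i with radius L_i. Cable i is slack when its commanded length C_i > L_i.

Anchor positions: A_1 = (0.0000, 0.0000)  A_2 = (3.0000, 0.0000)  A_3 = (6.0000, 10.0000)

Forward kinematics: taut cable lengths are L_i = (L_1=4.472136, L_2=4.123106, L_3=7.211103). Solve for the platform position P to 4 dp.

(2.0000, 4.0000)

expand ‖A_i−P‖²=L_i² and subtract eq 1 (k_i ≔ ‖A_i‖²−L_i²)
k_1 = 0.0000+0.0000−20.0000 = -20.0000
eq1−eq2 → [-6.0000  0.0000]·P = -12.0000
eq1−eq3 → [-12.0000  -20.0000]·P = -104.0000
2×2 solve → P = (2.0000, 4.0000)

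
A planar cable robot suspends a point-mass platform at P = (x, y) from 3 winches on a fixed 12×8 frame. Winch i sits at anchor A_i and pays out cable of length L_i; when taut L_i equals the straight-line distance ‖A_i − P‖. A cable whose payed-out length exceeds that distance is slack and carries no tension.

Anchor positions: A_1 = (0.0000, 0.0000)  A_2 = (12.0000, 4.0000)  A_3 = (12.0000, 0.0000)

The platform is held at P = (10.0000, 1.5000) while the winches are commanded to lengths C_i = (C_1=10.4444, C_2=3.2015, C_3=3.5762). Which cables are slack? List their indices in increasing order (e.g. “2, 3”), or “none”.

1, 3

cable 1: L_1 = ‖A_1−P‖ = 10.1119;  C_1 = 10.4444 → slack
cable 2: L_2 = ‖A_2−P‖ = 3.2016;  C_2 = 3.2015 → taut
cable 3: L_3 = ‖A_3−P‖ = 2.5000;  C_3 = 3.5762 → slack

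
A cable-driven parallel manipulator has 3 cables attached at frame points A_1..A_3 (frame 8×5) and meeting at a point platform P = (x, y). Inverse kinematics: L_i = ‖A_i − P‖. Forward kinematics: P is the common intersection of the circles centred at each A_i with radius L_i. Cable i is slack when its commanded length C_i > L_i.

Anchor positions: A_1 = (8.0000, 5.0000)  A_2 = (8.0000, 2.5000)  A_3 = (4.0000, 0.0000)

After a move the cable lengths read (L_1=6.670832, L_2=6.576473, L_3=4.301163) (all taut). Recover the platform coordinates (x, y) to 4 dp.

(1.5000, 3.5000)

each cable: (A_i−P)·(A_i−P) = L_i²; let k_i = ‖A_i‖²−L_i²
k_1 = 64.0000+25.0000−44.5000 = 44.5000
row 1: 0.0000x + 5.0000y = 17.5000  (k_2=27.0000)
row 2: 8.0000x + 10.0000y = 47.0000  (k_3=-2.5000)
Cramer on rows 1–2 → x = 1.5000, y = 3.5000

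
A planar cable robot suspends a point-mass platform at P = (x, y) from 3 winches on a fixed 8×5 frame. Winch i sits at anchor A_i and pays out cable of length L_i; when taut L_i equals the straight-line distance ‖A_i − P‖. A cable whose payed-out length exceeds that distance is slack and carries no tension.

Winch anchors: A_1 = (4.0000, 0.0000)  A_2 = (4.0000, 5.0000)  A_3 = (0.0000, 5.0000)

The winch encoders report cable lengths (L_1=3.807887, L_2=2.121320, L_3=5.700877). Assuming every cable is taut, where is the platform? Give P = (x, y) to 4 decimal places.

circle eqns → linear via eq_j − eq_1; set k_j = A_j·A_j − L_j²
k_1 = 16.0000+0.0000−14.5000 = 1.5000
0.0000·x − 10.0000·y = k_1−k_2 = -35.0000
8.0000·x − 10.0000·y = k_1−k_3 = 9.0000
solve first two rows → x=5.5000, y=3.5000

(5.5000, 3.5000)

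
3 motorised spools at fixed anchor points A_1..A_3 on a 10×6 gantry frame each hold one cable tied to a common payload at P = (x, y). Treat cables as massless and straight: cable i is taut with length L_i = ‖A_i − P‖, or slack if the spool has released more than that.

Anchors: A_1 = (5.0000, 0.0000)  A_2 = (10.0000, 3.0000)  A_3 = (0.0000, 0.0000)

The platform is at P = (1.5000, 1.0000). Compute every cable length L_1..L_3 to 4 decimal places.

cable 1: Δx=3.5000, Δy=-1.0000; L_1 = √(Δx²+Δy²) = 3.6401
cable 2: Δx=8.5000, Δy=2.0000; L_2 = √(Δx²+Δy²) = 8.7321
cable 3: Δx=-1.5000, Δy=-1.0000; L_3 = √(Δx²+Δy²) = 1.8028

(3.6401, 8.7321, 1.8028)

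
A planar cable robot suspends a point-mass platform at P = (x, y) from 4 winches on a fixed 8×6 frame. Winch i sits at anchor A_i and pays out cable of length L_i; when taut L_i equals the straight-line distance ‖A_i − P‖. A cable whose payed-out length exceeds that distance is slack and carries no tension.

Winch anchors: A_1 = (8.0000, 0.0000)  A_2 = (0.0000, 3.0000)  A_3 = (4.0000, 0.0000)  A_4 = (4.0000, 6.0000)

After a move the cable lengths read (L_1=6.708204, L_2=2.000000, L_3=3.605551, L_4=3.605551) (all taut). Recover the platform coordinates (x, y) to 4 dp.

(2.0000, 3.0000)

each cable: (A_i−P)·(A_i−P) = L_i²; let q_i = ‖A_i‖²−L_i²
q_1 = 64.0000+0.0000−45.0000 = 19.0000
row 1: 16.0000x − 6.0000y = 14.0000  (q_2=5.0000)
row 2: 8.0000x + 0.0000y = 16.0000  (q_3=3.0000)
row 3: 8.0000x − 12.0000y = -20.0000  (q_4=39.0000)
Cramer on rows 1–2 → x = 2.0000, y = 3.0000
check cable 4: ‖A_4−P‖² = 13.0000 ≈ L_4² = 13.0000 ✓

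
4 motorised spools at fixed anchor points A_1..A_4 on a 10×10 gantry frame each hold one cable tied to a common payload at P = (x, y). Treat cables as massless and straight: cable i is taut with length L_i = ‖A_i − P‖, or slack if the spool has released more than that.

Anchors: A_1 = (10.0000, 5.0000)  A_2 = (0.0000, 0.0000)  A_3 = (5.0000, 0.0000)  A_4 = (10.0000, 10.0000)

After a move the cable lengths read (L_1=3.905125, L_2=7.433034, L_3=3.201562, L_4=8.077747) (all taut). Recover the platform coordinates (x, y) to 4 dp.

circle eqns → linear via eq_j − eq_1; set q_j = A_j·A_j − L_j²
q_1 = 100.0000+25.0000−15.2500 = 109.7500
20.0000·x + 10.0000·y = q_1−q_2 = 165.0000
10.0000·x + 10.0000·y = q_1−q_3 = 95.0000
0.0000·x − 10.0000·y = q_1−q_4 = -25.0000
solve first two rows → x=7.0000, y=2.5000
check cable 4: ‖A_4−P‖² = 65.2500 ≈ L_4² = 65.2500 ✓

(7.0000, 2.5000)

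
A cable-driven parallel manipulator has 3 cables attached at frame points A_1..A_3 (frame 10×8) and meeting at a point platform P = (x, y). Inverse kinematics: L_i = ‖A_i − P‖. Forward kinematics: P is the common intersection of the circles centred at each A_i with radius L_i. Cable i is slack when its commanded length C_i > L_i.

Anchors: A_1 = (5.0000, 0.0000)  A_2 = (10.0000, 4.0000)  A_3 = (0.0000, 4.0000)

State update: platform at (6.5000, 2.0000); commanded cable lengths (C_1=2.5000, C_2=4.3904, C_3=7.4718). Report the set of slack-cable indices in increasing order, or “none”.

2, 3

cable 1: √((-1.5000)²+(-2.0000)²)=2.5000, C_1=2.5000: taut
cable 2: √((3.5000)²+(2.0000)²)=4.0311, C_2=4.3904: slack
cable 3: √((-6.5000)²+(2.0000)²)=6.8007, C_3=7.4718: slack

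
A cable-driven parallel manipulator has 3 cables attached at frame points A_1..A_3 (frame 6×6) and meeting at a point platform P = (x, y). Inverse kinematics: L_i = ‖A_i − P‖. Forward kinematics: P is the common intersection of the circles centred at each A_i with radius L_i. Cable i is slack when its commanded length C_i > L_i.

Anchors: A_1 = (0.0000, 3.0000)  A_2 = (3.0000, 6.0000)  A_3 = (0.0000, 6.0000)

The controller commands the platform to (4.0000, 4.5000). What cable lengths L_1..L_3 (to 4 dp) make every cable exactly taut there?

(4.2720, 1.8028, 4.2720)

L_1 = √((0.0000−4.0000)² + (3.0000−4.5000)²) = 4.2720
L_2 = √((3.0000−4.0000)² + (6.0000−4.5000)²) = 1.8028
L_3 = √((0.0000−4.0000)² + (6.0000−4.5000)²) = 4.2720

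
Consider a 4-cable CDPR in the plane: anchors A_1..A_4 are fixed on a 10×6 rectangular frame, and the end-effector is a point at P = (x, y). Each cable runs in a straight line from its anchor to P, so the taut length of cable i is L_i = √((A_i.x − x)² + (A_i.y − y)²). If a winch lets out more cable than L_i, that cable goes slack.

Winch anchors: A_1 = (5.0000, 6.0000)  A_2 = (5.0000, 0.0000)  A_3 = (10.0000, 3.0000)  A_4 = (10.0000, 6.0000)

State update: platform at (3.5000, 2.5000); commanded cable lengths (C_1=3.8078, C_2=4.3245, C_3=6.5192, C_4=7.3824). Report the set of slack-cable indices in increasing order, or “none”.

2

cable 1: √((1.5000)²+(3.5000)²)=3.8079, C_1=3.8078: taut
cable 2: √((1.5000)²+(-2.5000)²)=2.9155, C_2=4.3245: slack
cable 3: √((6.5000)²+(0.5000)²)=6.5192, C_3=6.5192: taut
cable 4: √((6.5000)²+(3.5000)²)=7.3824, C_4=7.3824: taut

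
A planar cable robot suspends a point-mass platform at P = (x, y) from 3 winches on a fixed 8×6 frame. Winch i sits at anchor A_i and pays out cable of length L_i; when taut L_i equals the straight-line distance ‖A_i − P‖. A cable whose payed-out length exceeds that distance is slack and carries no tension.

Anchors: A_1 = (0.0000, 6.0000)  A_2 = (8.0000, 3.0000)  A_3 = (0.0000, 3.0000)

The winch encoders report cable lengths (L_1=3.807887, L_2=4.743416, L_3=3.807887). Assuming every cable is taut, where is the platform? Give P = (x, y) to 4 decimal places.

(3.5000, 4.5000)

expand ‖A_i−P‖²=L_i² and subtract eq 1 (k_i ≔ ‖A_i‖²−L_i²)
k_1 = 0.0000+36.0000−14.5000 = 21.5000
eq1−eq2 → [-16.0000  6.0000]·P = -29.0000
eq1−eq3 → [0.0000  6.0000]·P = 27.0000
2×2 solve → P = (3.5000, 4.5000)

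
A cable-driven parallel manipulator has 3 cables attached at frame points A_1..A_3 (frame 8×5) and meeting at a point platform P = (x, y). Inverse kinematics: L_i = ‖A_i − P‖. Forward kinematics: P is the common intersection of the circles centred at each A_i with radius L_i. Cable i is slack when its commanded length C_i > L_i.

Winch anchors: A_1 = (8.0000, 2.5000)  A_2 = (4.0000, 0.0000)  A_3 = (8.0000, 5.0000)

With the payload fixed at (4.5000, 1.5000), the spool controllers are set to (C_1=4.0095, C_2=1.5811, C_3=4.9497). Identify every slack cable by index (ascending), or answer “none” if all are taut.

i=1: geometric 3.6401 vs commanded 4.0095 ⇒ slack
i=2: geometric 1.5811 vs commanded 1.5811 ⇒ taut
i=3: geometric 4.9497 vs commanded 4.9497 ⇒ taut

1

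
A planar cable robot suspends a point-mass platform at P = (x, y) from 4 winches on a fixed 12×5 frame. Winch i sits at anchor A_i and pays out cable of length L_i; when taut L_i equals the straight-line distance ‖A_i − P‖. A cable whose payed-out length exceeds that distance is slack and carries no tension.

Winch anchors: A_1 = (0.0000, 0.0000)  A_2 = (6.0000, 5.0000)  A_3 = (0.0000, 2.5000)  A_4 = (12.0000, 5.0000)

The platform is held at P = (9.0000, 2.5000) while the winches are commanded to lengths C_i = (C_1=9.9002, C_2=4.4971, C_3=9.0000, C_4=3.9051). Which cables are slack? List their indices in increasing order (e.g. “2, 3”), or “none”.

1, 2

cable 1: L_1 = ‖A_1−P‖ = 9.3408;  C_1 = 9.9002 → slack
cable 2: L_2 = ‖A_2−P‖ = 3.9051;  C_2 = 4.4971 → slack
cable 3: L_3 = ‖A_3−P‖ = 9.0000;  C_3 = 9.0000 → taut
cable 4: L_4 = ‖A_4−P‖ = 3.9051;  C_4 = 3.9051 → taut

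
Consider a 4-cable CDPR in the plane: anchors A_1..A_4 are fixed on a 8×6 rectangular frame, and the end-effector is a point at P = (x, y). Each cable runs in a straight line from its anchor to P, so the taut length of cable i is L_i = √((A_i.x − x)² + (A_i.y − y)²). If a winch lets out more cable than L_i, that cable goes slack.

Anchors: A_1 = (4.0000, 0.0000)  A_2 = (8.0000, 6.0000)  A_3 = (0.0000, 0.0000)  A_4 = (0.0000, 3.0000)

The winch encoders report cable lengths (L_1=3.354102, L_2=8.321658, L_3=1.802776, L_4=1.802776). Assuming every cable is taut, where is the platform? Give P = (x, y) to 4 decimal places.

circle eqns → linear via eq_j − eq_1; set q_j = A_j·A_j − L_j²
q_1 = 16.0000+0.0000−11.2500 = 4.7500
-8.0000·x − 12.0000·y = q_1−q_2 = -26.0000
8.0000·x + 0.0000·y = q_1−q_3 = 8.0000
8.0000·x − 6.0000·y = q_1−q_4 = -1.0000
solve first two rows → x=1.0000, y=1.5000
check cable 4: ‖A_4−P‖² = 3.2500 ≈ L_4² = 3.2500 ✓

(1.0000, 1.5000)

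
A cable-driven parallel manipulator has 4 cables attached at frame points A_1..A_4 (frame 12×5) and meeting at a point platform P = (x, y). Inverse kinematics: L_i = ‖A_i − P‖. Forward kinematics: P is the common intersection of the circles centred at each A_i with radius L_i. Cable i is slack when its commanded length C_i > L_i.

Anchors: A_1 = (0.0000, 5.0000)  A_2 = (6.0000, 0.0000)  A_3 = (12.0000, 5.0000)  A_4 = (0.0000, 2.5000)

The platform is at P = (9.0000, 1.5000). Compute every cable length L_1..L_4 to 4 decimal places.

L_1: Δ = A_1−P = (-9.0000, 3.5000) → ‖Δ‖ = √93.2500 = 9.6566
L_2: Δ = A_2−P = (-3.0000, -1.5000) → ‖Δ‖ = √11.2500 = 3.3541
L_3: Δ = A_3−P = (3.0000, 3.5000) → ‖Δ‖ = √21.2500 = 4.6098
L_4: Δ = A_4−P = (-9.0000, 1.0000) → ‖Δ‖ = √82.0000 = 9.0554

(9.6566, 3.3541, 4.6098, 9.0554)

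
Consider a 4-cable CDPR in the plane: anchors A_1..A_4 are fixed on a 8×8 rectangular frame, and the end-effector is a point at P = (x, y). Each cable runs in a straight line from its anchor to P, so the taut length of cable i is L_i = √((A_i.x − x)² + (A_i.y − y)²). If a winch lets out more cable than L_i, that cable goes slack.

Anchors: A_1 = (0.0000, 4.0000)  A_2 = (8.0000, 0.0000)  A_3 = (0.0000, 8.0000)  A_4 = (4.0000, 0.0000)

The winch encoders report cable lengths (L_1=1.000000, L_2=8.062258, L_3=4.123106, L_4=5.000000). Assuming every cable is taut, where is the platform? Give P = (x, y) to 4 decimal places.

each cable: (A_i−P)·(A_i−P) = L_i²; let q_i = ‖A_i‖²−L_i²
q_1 = 0.0000+16.0000−1.0000 = 15.0000
row 1: -16.0000x + 8.0000y = 16.0000  (q_2=-1.0000)
row 2: 0.0000x − 8.0000y = -32.0000  (q_3=47.0000)
row 3: -8.0000x + 8.0000y = 24.0000  (q_4=-9.0000)
Cramer on rows 1–2 → x = 1.0000, y = 4.0000
check cable 4: ‖A_4−P‖² = 25.0000 ≈ L_4² = 25.0000 ✓

(1.0000, 4.0000)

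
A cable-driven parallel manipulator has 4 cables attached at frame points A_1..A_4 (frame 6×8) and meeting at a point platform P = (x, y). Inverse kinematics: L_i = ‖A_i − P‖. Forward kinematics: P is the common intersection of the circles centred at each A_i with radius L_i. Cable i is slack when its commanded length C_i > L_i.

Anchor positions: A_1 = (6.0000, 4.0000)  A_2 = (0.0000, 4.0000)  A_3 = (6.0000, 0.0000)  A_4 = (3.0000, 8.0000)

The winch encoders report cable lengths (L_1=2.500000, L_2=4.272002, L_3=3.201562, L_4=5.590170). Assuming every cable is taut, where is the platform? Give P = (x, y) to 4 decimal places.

(4.0000, 2.5000)

each cable: (A_i−P)·(A_i−P) = L_i²; let q_i = ‖A_i‖²−L_i²
q_1 = 36.0000+16.0000−6.2500 = 45.7500
row 1: 12.0000x + 0.0000y = 48.0000  (q_2=-2.2500)
row 2: 0.0000x + 8.0000y = 20.0000  (q_3=25.7500)
row 3: 6.0000x − 8.0000y = 4.0000  (q_4=41.7500)
Cramer on rows 1–2 → x = 4.0000, y = 2.5000
check cable 4: ‖A_4−P‖² = 31.2500 ≈ L_4² = 31.2500 ✓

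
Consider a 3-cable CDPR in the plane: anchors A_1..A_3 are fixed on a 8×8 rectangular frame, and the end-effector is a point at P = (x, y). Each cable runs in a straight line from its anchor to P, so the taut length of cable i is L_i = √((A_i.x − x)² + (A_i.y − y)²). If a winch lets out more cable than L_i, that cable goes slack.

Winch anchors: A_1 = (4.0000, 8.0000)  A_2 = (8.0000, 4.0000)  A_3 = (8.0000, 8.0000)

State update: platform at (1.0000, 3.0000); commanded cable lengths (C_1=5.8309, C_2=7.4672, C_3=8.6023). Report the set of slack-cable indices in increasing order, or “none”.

2

cable 1: √((3.0000)²+(5.0000)²)=5.8310, C_1=5.8309: taut
cable 2: √((7.0000)²+(1.0000)²)=7.0711, C_2=7.4672: slack
cable 3: √((7.0000)²+(5.0000)²)=8.6023, C_3=8.6023: taut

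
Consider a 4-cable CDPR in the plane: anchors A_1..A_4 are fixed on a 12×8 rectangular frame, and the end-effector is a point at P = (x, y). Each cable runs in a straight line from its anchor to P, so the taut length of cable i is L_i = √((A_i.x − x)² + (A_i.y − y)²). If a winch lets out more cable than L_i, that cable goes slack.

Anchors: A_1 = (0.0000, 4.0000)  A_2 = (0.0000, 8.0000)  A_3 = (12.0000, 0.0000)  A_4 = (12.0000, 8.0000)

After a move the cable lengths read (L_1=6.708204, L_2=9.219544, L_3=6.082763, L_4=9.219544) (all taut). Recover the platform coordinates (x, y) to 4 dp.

(6.0000, 1.0000)

circle eqns → linear via eq_j − eq_1; set q_j = A_j·A_j − L_j²
q_1 = 0.0000+16.0000−45.0000 = -29.0000
0.0000·x − 8.0000·y = q_1−q_2 = -8.0000
-24.0000·x + 8.0000·y = q_1−q_3 = -136.0000
-24.0000·x − 8.0000·y = q_1−q_4 = -152.0000
solve first two rows → x=6.0000, y=1.0000
check cable 4: ‖A_4−P‖² = 85.0000 ≈ L_4² = 85.0000 ✓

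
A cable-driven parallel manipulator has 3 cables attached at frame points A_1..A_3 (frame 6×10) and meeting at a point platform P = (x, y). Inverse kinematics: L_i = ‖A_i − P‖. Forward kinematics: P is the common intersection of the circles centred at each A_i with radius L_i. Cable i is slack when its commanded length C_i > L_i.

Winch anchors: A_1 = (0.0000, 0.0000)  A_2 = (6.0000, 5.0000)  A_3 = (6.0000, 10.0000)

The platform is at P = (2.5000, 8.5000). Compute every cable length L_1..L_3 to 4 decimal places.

L_1 = √((0.0000−2.5000)² + (0.0000−8.5000)²) = 8.8600
L_2 = √((6.0000−2.5000)² + (5.0000−8.5000)²) = 4.9497
L_3 = √((6.0000−2.5000)² + (10.0000−8.5000)²) = 3.8079

(8.8600, 4.9497, 3.8079)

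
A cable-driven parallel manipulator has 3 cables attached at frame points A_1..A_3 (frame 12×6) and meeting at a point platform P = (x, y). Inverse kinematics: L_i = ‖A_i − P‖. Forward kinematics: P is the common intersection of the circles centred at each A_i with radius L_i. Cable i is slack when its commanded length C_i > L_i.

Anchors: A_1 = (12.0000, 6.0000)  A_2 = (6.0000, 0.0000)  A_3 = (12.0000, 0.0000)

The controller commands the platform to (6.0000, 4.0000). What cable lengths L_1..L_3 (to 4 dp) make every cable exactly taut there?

(6.3246, 4.0000, 7.2111)

cable 1: Δx=6.0000, Δy=2.0000; L_1 = √(Δx²+Δy²) = 6.3246
cable 2: Δx=0.0000, Δy=-4.0000; L_2 = √(Δx²+Δy²) = 4.0000
cable 3: Δx=6.0000, Δy=-4.0000; L_3 = √(Δx²+Δy²) = 7.2111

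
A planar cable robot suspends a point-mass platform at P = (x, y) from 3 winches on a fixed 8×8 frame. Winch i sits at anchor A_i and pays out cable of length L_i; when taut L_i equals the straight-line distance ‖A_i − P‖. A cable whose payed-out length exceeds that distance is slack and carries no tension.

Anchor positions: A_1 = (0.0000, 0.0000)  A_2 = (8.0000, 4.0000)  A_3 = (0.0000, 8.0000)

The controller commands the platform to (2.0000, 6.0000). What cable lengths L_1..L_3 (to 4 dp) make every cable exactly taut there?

(6.3246, 6.3246, 2.8284)

L_1 = √((0.0000−2.0000)² + (0.0000−6.0000)²) = 6.3246
L_2 = √((8.0000−2.0000)² + (4.0000−6.0000)²) = 6.3246
L_3 = √((0.0000−2.0000)² + (8.0000−6.0000)²) = 2.8284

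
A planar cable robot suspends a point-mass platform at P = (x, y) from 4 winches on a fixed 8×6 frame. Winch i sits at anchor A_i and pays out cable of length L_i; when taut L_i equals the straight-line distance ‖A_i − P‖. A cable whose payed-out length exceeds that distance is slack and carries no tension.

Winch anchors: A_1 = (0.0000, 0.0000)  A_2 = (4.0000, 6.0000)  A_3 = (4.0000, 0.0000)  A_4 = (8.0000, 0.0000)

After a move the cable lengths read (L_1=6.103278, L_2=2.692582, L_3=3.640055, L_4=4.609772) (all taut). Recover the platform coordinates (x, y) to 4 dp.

(5.0000, 3.5000)

circle eqns → linear via eq_j − eq_1; set c_j = A_j·A_j − L_j²
c_1 = 0.0000+0.0000−37.2500 = -37.2500
-8.0000·x − 12.0000·y = c_1−c_2 = -82.0000
-8.0000·x + 0.0000·y = c_1−c_3 = -40.0000
-16.0000·x + 0.0000·y = c_1−c_4 = -80.0000
solve first two rows → x=5.0000, y=3.5000
check cable 4: ‖A_4−P‖² = 21.2500 ≈ L_4² = 21.2500 ✓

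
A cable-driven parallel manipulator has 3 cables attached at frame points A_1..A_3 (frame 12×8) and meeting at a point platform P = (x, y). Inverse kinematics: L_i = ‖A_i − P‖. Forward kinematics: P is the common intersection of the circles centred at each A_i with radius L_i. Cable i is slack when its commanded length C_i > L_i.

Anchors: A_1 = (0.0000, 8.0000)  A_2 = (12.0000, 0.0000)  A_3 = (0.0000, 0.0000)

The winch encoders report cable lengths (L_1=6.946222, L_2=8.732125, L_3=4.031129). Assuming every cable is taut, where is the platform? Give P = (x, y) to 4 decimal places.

(3.5000, 2.0000)

expand ‖A_i−P‖²=L_i² and subtract eq 1 (q_i ≔ ‖A_i‖²−L_i²)
q_1 = 0.0000+64.0000−48.2500 = 15.7500
eq1−eq2 → [-24.0000  16.0000]·P = -52.0000
eq1−eq3 → [0.0000  16.0000]·P = 32.0000
2×2 solve → P = (3.5000, 2.0000)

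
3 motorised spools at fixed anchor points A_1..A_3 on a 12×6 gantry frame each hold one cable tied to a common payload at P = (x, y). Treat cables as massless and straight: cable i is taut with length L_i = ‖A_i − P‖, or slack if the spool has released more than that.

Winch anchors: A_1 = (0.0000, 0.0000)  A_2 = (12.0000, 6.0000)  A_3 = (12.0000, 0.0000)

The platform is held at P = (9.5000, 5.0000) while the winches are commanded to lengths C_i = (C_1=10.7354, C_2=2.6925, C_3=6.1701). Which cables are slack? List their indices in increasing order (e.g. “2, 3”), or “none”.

3

i=1: geometric 10.7355 vs commanded 10.7354 ⇒ taut
i=2: geometric 2.6926 vs commanded 2.6925 ⇒ taut
i=3: geometric 5.5902 vs commanded 6.1701 ⇒ slack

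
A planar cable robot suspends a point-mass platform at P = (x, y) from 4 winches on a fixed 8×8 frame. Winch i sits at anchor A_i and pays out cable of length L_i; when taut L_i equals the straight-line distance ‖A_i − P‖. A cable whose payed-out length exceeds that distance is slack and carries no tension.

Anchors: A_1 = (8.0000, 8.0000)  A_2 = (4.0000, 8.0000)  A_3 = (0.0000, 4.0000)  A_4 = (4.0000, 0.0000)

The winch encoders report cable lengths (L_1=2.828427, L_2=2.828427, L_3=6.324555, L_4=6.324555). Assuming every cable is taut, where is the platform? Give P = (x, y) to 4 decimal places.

each cable: (A_i−P)·(A_i−P) = L_i²; let k_i = ‖A_i‖²−L_i²
k_1 = 64.0000+64.0000−8.0000 = 120.0000
row 1: 8.0000x + 0.0000y = 48.0000  (k_2=72.0000)
row 2: 16.0000x + 8.0000y = 144.0000  (k_3=-24.0000)
row 3: 8.0000x + 16.0000y = 144.0000  (k_4=-24.0000)
Cramer on rows 1–2 → x = 6.0000, y = 6.0000
check cable 4: ‖A_4−P‖² = 40.0000 ≈ L_4² = 40.0000 ✓

(6.0000, 6.0000)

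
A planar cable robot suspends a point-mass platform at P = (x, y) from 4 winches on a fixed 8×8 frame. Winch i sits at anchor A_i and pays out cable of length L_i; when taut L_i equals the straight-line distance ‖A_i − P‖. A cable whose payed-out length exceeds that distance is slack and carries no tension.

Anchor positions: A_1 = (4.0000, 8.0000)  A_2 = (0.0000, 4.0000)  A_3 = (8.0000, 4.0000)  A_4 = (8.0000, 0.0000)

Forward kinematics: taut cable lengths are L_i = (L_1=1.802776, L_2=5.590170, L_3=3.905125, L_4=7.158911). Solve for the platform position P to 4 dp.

expand ‖A_i−P‖²=L_i² and subtract eq 1 (c_i ≔ ‖A_i‖²−L_i²)
c_1 = 16.0000+64.0000−3.2500 = 76.7500
eq1−eq2 → [8.0000  8.0000]·P = 92.0000
eq1−eq3 → [-8.0000  8.0000]·P = 12.0000
eq1−eq4 → [-8.0000  16.0000]·P = 64.0000
2×2 solve → P = (5.0000, 6.5000)
check cable 4: ‖A_4−P‖² = 51.2500 ≈ L_4² = 51.2500 ✓

(5.0000, 6.5000)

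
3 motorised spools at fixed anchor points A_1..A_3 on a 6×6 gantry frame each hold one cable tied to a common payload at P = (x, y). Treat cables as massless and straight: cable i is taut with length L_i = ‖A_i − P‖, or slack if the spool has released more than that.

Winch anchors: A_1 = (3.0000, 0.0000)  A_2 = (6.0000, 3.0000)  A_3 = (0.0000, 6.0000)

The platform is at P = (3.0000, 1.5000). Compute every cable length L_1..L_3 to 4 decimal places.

L_1: Δ = A_1−P = (0.0000, -1.5000) → ‖Δ‖ = √2.2500 = 1.5000
L_2: Δ = A_2−P = (3.0000, 1.5000) → ‖Δ‖ = √11.2500 = 3.3541
L_3: Δ = A_3−P = (-3.0000, 4.5000) → ‖Δ‖ = √29.2500 = 5.4083

(1.5000, 3.3541, 5.4083)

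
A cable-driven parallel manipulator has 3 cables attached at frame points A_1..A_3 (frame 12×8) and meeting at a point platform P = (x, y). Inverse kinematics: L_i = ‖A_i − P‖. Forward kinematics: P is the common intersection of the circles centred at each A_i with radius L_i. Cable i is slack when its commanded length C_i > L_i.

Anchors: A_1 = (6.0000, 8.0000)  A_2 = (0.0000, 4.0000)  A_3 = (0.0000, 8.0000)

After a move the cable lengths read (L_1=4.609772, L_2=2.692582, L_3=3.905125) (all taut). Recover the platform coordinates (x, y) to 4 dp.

each cable: (A_i−P)·(A_i−P) = L_i²; let q_i = ‖A_i‖²−L_i²
q_1 = 36.0000+64.0000−21.2500 = 78.7500
row 1: 12.0000x + 8.0000y = 70.0000  (q_2=8.7500)
row 2: 12.0000x + 0.0000y = 30.0000  (q_3=48.7500)
Cramer on rows 1–2 → x = 2.5000, y = 5.0000

(2.5000, 5.0000)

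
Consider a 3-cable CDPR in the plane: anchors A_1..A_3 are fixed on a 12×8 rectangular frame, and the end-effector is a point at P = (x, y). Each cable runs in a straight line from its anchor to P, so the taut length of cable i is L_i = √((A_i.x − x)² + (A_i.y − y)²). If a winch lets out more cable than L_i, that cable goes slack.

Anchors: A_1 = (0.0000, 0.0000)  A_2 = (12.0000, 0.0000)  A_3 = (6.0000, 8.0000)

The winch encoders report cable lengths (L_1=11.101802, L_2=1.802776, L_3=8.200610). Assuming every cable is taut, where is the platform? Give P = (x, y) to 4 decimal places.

circle eqns → linear via eq_j − eq_1; set k_j = A_j·A_j − L_j²
k_1 = 0.0000+0.0000−123.2500 = -123.2500
-24.0000·x + 0.0000·y = k_1−k_2 = -264.0000
-12.0000·x − 16.0000·y = k_1−k_3 = -156.0000
solve first two rows → x=11.0000, y=1.5000

(11.0000, 1.5000)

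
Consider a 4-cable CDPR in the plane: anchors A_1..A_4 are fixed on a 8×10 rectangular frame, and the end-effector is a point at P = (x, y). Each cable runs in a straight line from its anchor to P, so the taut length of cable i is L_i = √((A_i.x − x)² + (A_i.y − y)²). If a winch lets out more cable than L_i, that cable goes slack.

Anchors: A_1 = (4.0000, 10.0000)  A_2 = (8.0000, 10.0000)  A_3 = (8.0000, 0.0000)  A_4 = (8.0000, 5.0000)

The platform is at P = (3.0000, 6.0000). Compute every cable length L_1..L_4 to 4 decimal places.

cable 1: Δx=1.0000, Δy=4.0000; L_1 = √(Δx²+Δy²) = 4.1231
cable 2: Δx=5.0000, Δy=4.0000; L_2 = √(Δx²+Δy²) = 6.4031
cable 3: Δx=5.0000, Δy=-6.0000; L_3 = √(Δx²+Δy²) = 7.8102
cable 4: Δx=5.0000, Δy=-1.0000; L_4 = √(Δx²+Δy²) = 5.0990

(4.1231, 6.4031, 7.8102, 5.0990)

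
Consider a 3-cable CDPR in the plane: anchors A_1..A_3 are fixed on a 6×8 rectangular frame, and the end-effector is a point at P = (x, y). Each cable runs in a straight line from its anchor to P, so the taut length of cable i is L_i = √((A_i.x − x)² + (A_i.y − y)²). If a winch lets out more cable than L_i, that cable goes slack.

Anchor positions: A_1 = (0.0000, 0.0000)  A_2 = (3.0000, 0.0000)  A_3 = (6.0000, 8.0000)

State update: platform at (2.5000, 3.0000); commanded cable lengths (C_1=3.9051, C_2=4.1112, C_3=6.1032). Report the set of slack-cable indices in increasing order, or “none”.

2

cable 1: L_1 = ‖A_1−P‖ = 3.9051;  C_1 = 3.9051 → taut
cable 2: L_2 = ‖A_2−P‖ = 3.0414;  C_2 = 4.1112 → slack
cable 3: L_3 = ‖A_3−P‖ = 6.1033;  C_3 = 6.1032 → taut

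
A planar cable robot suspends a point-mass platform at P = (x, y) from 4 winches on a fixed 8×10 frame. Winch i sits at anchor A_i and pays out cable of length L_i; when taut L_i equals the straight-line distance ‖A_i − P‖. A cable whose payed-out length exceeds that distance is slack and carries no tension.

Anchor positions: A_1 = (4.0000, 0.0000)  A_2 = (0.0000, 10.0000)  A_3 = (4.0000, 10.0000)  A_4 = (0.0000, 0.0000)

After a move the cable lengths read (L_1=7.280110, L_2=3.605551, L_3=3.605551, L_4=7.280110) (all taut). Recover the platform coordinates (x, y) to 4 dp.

(2.0000, 7.0000)

expand ‖A_i−P‖²=L_i² and subtract eq 1 (k_i ≔ ‖A_i‖²−L_i²)
k_1 = 16.0000+0.0000−53.0000 = -37.0000
eq1−eq2 → [8.0000  -20.0000]·P = -124.0000
eq1−eq3 → [0.0000  -20.0000]·P = -140.0000
eq1−eq4 → [8.0000  0.0000]·P = 16.0000
2×2 solve → P = (2.0000, 7.0000)
check cable 4: ‖A_4−P‖² = 53.0000 ≈ L_4² = 53.0000 ✓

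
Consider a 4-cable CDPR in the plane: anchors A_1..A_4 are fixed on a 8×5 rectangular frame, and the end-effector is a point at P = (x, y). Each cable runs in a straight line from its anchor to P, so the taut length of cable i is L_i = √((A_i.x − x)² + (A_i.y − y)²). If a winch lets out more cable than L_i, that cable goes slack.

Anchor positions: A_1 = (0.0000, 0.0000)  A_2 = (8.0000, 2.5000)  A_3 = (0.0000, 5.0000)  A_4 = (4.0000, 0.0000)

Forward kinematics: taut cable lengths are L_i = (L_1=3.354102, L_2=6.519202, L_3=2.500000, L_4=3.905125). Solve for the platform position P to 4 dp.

(1.5000, 3.0000)

each cable: (A_i−P)·(A_i−P) = L_i²; let k_i = ‖A_i‖²−L_i²
k_1 = 0.0000+0.0000−11.2500 = -11.2500
row 1: -16.0000x − 5.0000y = -39.0000  (k_2=27.7500)
row 2: 0.0000x − 10.0000y = -30.0000  (k_3=18.7500)
row 3: -8.0000x + 0.0000y = -12.0000  (k_4=0.7500)
Cramer on rows 1–2 → x = 1.5000, y = 3.0000
check cable 4: ‖A_4−P‖² = 15.2500 ≈ L_4² = 15.2500 ✓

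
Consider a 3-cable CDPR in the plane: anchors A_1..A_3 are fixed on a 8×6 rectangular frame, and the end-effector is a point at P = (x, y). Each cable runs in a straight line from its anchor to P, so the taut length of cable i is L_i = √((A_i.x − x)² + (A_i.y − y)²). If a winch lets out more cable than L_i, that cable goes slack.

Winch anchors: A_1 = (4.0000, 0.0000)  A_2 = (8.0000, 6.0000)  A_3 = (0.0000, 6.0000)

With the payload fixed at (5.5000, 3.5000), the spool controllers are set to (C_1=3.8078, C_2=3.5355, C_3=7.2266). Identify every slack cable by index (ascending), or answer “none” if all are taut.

3

cable 1: L_1 = ‖A_1−P‖ = 3.8079;  C_1 = 3.8078 → taut
cable 2: L_2 = ‖A_2−P‖ = 3.5355;  C_2 = 3.5355 → taut
cable 3: L_3 = ‖A_3−P‖ = 6.0415;  C_3 = 7.2266 → slack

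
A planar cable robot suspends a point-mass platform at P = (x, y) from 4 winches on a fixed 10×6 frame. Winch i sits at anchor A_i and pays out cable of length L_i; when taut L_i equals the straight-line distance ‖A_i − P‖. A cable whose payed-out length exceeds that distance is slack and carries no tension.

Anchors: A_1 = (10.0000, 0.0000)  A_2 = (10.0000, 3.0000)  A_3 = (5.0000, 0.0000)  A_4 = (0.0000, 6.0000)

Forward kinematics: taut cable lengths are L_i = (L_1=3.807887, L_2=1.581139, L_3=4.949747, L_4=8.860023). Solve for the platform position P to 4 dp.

each cable: (A_i−P)·(A_i−P) = L_i²; let q_i = ‖A_i‖²−L_i²
q_1 = 100.0000+0.0000−14.5000 = 85.5000
row 1: 0.0000x − 6.0000y = -21.0000  (q_2=106.5000)
row 2: 10.0000x + 0.0000y = 85.0000  (q_3=0.5000)
row 3: 20.0000x − 12.0000y = 128.0000  (q_4=-42.5000)
Cramer on rows 1–2 → x = 8.5000, y = 3.5000
check cable 4: ‖A_4−P‖² = 78.5000 ≈ L_4² = 78.5000 ✓

(8.5000, 3.5000)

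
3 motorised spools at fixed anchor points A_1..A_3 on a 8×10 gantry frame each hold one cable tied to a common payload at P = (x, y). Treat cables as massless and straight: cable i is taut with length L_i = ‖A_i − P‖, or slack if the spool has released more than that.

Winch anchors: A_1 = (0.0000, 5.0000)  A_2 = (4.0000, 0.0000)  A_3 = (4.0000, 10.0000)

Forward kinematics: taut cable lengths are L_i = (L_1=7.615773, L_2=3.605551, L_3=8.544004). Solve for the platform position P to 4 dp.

(7.0000, 2.0000)

expand ‖A_i−P‖²=L_i² and subtract eq 1 (k_i ≔ ‖A_i‖²−L_i²)
k_1 = 0.0000+25.0000−58.0000 = -33.0000
eq1−eq2 → [-8.0000  10.0000]·P = -36.0000
eq1−eq3 → [-8.0000  -10.0000]·P = -76.0000
2×2 solve → P = (7.0000, 2.0000)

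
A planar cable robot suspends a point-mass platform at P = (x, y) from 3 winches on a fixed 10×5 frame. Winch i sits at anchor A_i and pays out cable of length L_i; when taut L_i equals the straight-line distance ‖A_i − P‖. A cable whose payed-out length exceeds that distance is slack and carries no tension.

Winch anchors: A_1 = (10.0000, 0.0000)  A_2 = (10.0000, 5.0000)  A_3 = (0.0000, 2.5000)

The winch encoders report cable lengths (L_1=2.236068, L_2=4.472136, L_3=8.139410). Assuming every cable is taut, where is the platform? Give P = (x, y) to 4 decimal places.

(8.0000, 1.0000)

expand ‖A_i−P‖²=L_i² and subtract eq 1 (c_i ≔ ‖A_i‖²−L_i²)
c_1 = 100.0000+0.0000−5.0000 = 95.0000
eq1−eq2 → [0.0000  -10.0000]·P = -10.0000
eq1−eq3 → [20.0000  -5.0000]·P = 155.0000
2×2 solve → P = (8.0000, 1.0000)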